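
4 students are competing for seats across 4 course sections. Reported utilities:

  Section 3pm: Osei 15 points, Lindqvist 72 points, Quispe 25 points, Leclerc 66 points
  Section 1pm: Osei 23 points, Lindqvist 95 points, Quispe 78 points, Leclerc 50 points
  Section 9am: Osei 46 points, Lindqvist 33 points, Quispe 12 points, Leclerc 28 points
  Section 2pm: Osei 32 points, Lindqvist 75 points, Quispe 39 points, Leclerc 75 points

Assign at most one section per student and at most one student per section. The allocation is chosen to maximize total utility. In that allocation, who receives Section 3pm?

Optimal: Osei→Section 9am (46 points), Lindqvist→Section 3pm (72 points), Quispe→Section 1pm (78 points), Leclerc→Section 2pm (75 points) — total 46+72+78+75 = 271 points.
Max-entry greedy (repeatedly take the single best remaining cell) gives 241 points, worse by 30.
Next-best assignment: Osei→Section 9am, Lindqvist→Section 2pm, Quispe→Section 1pm, Leclerc→Section 3pm = 265 points.
Swapping Leclerc↔Lindqvist (Leclerc→Section 3pm 66 points, Lindqvist→Section 2pm 75 points) loses 6.
Checked against all permutations: 271 points is optimal.
Lindqvist's own top section is Section 1pm (95 points), but forcing Lindqvist→Section 1pm and reassigning the rest optimally gives only 246 points — worse by 25.

Lindqvist receives Section 3pm.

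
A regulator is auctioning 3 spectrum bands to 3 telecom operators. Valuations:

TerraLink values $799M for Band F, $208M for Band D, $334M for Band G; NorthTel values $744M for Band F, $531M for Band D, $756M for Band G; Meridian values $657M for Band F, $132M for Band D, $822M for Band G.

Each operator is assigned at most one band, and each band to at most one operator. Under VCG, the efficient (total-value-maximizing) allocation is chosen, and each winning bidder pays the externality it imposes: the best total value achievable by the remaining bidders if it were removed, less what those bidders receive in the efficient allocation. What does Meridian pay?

Meridian pays $225M.

Efficient allocation: TerraLink→Band F ($799M), NorthTel→Band D ($531M), Meridian→Band G ($822M); total welfare W = $2152M.
Meridian receives Band G at value $822M, so the others get W − 822 = $1330M.
Without Meridian: best allocation of the remaining 2 bidders over all 3 bands is TerraLink→Band F ($799M), NorthTel→Band G ($756M), total $1555M.
VCG payment = (others' best without Meridian) − (others' welfare with Meridian) = 1555 − 1330 = $225M.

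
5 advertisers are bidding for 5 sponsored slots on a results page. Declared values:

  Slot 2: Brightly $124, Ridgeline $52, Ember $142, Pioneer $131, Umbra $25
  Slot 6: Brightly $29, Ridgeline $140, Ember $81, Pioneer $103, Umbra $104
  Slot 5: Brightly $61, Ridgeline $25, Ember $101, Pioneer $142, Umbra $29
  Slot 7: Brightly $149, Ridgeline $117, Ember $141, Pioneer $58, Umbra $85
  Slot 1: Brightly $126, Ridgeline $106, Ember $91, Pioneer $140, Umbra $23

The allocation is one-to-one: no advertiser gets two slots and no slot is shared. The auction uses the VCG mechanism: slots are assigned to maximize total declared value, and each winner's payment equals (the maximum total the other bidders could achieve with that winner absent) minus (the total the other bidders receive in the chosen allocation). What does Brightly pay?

Brightly pays $15.

Efficient allocation: Brightly→Slot 7 ($149), Ridgeline→Slot 1 ($106), Ember→Slot 2 ($142), Pioneer→Slot 5 ($142), Umbra→Slot 6 ($104); total welfare W = $643.
Brightly receives Slot 7 at value $149, so the others get W − 149 = $494.
Without Brightly: best allocation of the remaining 4 bidders over all 5 slots is Ridgeline→Slot 6 ($140), Ember→Slot 2 ($142), Pioneer→Slot 5 ($142), Umbra→Slot 7 ($85), total $509.
VCG payment = (others' best without Brightly) − (others' welfare with Brightly) = 509 − 494 = $15.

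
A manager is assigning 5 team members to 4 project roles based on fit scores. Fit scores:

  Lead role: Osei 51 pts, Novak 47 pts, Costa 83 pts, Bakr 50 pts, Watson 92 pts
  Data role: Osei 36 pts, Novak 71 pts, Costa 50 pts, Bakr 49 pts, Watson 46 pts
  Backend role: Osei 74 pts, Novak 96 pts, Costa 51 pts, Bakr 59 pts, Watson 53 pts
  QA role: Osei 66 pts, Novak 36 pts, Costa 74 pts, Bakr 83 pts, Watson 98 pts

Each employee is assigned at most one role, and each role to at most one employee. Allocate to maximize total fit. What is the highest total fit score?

Max total: 326 pts

Optimal: Costa→Lead role (83 pts), Novak→Data role (71 pts), Osei→Backend role (74 pts), Watson→QA role (98 pts) — total 83+71+74+98 = 326 pts.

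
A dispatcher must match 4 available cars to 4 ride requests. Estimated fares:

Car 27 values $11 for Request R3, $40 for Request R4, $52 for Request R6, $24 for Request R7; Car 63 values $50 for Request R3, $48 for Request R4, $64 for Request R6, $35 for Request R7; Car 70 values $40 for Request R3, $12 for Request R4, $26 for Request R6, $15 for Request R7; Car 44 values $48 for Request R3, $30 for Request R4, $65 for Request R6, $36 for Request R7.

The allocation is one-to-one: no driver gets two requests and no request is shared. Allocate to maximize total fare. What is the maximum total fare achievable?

Max total: $180

Optimal: Car 27→Request R4 ($40), Car 63→Request R6 ($64), Car 70→Request R3 ($40), Car 44→Request R7 ($36) — total 40+64+40+36 = $180.
Column-greedy (each request in turn goes to its best remaining driver) gives $170, worse by 10.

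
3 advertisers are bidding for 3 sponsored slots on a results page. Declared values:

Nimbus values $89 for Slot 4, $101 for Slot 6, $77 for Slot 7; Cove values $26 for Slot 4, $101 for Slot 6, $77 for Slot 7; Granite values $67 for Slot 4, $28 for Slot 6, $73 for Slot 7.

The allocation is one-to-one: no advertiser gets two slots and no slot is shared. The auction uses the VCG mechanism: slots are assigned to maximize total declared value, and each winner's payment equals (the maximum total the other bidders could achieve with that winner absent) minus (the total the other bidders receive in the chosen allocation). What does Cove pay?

Efficient allocation: Nimbus→Slot 4 ($89), Cove→Slot 6 ($101), Granite→Slot 7 ($73); total welfare W = $263.
Cove receives Slot 6 at value $101, so the others get W − 101 = $162.
Without Cove: best allocation of the remaining 2 bidders over all 3 slots is Nimbus→Slot 6 ($101), Granite→Slot 7 ($73), total $174.
VCG payment = (others' best without Cove) − (others' welfare with Cove) = 174 − 162 = $12.

Cove pays $12.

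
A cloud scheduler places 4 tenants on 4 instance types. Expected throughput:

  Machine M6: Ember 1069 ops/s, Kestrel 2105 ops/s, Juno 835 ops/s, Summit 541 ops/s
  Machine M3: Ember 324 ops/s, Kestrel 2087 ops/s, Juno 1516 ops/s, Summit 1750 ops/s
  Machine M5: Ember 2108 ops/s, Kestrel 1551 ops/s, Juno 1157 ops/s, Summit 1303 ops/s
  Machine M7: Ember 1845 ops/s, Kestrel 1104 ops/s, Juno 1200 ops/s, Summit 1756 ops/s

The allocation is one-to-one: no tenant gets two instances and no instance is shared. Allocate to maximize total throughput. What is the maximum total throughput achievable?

Maximum total: 7485 ops/s

Optimal: Ember→Machine M5 (2108 ops/s), Kestrel→Machine M6 (2105 ops/s), Juno→Machine M3 (1516 ops/s), Summit→Machine M7 (1756 ops/s) — total 2108+2105+1516+1756 = 7485 ops/s.
Column-greedy (each instance in turn goes to its best remaining tenant) gives 7163 ops/s, worse by 322.
Next-best assignment: Ember→Machine M5, Kestrel→Machine M6, Juno→Machine M7, Summit→Machine M3 = 7163 ops/s.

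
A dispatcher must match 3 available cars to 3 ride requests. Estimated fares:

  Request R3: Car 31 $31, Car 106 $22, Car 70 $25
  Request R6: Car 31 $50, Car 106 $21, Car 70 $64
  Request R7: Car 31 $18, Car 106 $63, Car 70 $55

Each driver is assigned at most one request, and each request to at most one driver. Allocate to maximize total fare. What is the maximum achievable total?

Optimal: Car 31→Request R3 ($31), Car 106→Request R7 ($63), Car 70→Request R6 ($64) — total 31+63+64 = $158.
Row-greedy (each driver in turn takes its best remaining request) gives $138, worse by 20.
Next-best assignment: Car 31→Request R6, Car 106→Request R7, Car 70→Request R3 = $138.
Checked against all permutations: $158 is optimal.

Max total: $158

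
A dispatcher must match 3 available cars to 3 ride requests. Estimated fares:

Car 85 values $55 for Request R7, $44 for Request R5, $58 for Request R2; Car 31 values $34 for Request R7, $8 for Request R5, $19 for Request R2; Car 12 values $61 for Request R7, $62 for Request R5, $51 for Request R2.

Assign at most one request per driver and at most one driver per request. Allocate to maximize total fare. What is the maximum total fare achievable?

This is a one-to-one assignment (maximum-weight bipartite matching).
Optimal: Car 85→Request R2 ($58), Car 31→Request R7 ($34), Car 12→Request R5 ($62) — total 58+34+62 = $154.
Column-greedy (each request in turn goes to its best remaining driver) gives $124, worse by 30.
Next-best assignment: Car 85→Request R7, Car 31→Request R2, Car 12→Request R5 = $136.

Max total: $154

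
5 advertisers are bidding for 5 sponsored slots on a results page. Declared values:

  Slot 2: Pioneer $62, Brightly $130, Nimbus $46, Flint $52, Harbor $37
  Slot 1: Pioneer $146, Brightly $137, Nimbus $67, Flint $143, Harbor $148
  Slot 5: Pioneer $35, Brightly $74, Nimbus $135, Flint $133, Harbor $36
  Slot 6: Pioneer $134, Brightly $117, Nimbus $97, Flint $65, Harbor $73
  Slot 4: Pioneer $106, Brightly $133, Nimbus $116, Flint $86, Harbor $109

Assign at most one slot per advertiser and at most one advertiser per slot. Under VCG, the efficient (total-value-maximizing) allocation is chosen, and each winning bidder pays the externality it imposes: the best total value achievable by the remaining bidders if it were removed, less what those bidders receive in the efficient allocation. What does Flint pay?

Flint pays $22.

Efficient allocation: Pioneer→Slot 6 ($134), Brightly→Slot 2 ($130), Nimbus→Slot 4 ($116), Flint→Slot 5 ($133), Harbor→Slot 1 ($148); total welfare W = $661.
Flint receives Slot 5 at value $133, so the others get W − 133 = $528.
Without Flint: best allocation of the remaining 4 bidders over all 5 slots is Pioneer→Slot 6 ($134), Brightly→Slot 4 ($133), Nimbus→Slot 5 ($135), Harbor→Slot 1 ($148), total $550.
VCG payment = (others' best without Flint) − (others' welfare with Flint) = 550 − 528 = $22.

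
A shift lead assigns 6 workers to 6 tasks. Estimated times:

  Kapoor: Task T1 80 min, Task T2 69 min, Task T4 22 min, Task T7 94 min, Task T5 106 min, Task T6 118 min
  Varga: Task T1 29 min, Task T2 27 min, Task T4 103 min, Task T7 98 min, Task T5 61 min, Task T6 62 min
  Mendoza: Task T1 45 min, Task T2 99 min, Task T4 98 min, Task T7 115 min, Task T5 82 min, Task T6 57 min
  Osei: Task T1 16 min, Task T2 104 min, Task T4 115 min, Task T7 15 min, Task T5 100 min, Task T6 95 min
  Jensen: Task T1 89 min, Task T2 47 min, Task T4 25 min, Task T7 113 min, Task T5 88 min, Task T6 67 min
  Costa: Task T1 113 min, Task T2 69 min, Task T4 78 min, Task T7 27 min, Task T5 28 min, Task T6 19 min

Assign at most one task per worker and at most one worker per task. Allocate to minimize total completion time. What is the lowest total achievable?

Optimal: Kapoor→Task T4 (22 min), Varga→Task T1 (29 min), Mendoza→Task T6 (57 min), Osei→Task T7 (15 min), Jensen→Task T2 (47 min), Costa→Task T5 (28 min) — total 22+29+57+15+47+28 = 198 min.
Min-entry greedy (repeatedly take the single cheapest remaining cell) gives 216 min, worse by 18.
Next-best assignment: Kapoor→Task T4, Varga→Task T2, Mendoza→Task T1, Osei→Task T7, Jensen→Task T6, Costa→Task T5 = 204 min.
Every other assignment is strictly worse.

Min total: 198 min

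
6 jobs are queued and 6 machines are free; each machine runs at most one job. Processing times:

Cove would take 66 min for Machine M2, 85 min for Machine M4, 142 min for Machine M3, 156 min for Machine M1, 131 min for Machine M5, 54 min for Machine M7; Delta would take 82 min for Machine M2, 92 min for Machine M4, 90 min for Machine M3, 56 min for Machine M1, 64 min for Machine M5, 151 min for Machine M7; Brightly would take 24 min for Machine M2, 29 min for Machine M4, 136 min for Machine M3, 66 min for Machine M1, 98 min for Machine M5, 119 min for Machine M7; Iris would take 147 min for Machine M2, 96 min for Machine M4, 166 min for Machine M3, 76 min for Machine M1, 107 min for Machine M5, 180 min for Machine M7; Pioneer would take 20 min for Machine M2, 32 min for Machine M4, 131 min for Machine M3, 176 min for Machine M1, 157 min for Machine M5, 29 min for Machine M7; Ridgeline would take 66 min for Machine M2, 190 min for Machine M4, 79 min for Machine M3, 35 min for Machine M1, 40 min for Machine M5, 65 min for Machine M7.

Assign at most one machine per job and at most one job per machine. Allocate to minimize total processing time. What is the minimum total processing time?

Min total: 309 min

Optimal: Cove→Machine M7 (54 min), Delta→Machine M3 (90 min), Brightly→Machine M4 (29 min), Iris→Machine M1 (76 min), Pioneer→Machine M2 (20 min), Ridgeline→Machine M5 (40 min) — total 54+90+29+76+20+40 = 309 min.
Row-greedy (each job in turn takes its cheapest remaining machine) gives 401 min, worse by 92.
Next-best assignment: Cove→Machine M7, Delta→Machine M3, Brightly→Machine M2, Iris→Machine M1, Pioneer→Machine M4, Ridgeline→Machine M5 = 316 min.
Swapping Ridgeline↔Iris (Ridgeline→Machine M1 35 min, Iris→Machine M5 107 min) adds 26.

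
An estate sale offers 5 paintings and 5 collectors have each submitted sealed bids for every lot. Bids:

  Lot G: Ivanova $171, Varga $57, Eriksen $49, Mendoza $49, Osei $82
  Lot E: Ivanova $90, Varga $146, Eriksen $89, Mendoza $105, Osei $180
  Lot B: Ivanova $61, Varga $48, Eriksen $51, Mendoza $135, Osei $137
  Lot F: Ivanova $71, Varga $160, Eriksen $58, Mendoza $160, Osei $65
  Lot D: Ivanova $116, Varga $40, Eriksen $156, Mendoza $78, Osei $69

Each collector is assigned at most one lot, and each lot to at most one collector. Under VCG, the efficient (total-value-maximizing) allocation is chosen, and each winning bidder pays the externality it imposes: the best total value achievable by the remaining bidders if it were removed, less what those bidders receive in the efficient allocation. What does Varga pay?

Efficient allocation: Ivanova→Lot G ($171), Varga→Lot F ($160), Eriksen→Lot D ($156), Mendoza→Lot B ($135), Osei→Lot E ($180); total welfare W = $802.
Varga receives Lot F at value $160, so the others get W − 160 = $642.
Without Varga: best allocation of the remaining 4 bidders over all 5 lots is Ivanova→Lot G ($171), Eriksen→Lot D ($156), Mendoza→Lot F ($160), Osei→Lot E ($180), total $667.
VCG payment = (others' best without Varga) − (others' welfare with Varga) = 667 − 642 = $25.

Varga pays $25.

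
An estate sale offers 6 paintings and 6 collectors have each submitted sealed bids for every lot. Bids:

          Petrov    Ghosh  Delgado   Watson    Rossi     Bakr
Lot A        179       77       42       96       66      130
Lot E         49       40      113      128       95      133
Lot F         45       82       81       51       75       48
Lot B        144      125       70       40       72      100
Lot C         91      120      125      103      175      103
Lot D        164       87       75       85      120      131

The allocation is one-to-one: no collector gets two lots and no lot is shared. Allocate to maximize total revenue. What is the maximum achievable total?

Optimal: Petrov→Lot A ($179), Ghosh→Lot B ($125), Delgado→Lot F ($81), Watson→Lot E ($128), Rossi→Lot C ($175), Bakr→Lot D ($131) — total 179+125+81+128+175+131 = $819.
Row-greedy (each collector in turn takes its best remaining lot) gives $725, worse by 94.
No other one-to-one assignment exceeds $819.

Maximum total: $819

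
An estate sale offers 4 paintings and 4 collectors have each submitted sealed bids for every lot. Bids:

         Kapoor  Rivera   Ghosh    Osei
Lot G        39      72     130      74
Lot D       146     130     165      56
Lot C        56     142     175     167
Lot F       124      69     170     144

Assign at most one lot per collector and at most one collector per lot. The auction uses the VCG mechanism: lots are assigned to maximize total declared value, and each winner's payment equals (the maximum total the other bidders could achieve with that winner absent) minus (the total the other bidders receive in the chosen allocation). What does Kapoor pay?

Efficient allocation: Kapoor→Lot D ($146), Rivera→Lot C ($142), Ghosh→Lot G ($130), Osei→Lot F ($144); total welfare W = $562.
Kapoor receives Lot D at value $146, so the others get W − 146 = $416.
Without Kapoor: best allocation of the remaining 3 bidders over all 4 lots is Rivera→Lot D ($130), Ghosh→Lot F ($170), Osei→Lot C ($167), total $467.
VCG payment = (others' best without Kapoor) − (others' welfare with Kapoor) = 467 − 416 = $51.

Kapoor pays $51.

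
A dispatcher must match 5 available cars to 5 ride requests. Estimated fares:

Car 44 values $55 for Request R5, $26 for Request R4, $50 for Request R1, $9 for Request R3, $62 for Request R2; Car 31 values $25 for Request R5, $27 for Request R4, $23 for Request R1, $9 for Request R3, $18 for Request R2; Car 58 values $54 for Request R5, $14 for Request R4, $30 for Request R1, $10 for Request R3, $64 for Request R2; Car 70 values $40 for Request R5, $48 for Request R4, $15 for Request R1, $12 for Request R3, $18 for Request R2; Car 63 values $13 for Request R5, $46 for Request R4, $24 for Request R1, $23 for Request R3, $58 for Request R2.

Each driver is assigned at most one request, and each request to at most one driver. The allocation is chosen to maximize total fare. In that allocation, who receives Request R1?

Car 44 receives Request R1.

Optimal: Car 44→Request R1 ($50), Car 31→Request R3 ($9), Car 58→Request R5 ($54), Car 70→Request R4 ($48), Car 63→Request R2 ($58) — total 50+9+54+48+58 = $219.
Column-greedy (each request in turn goes to its best remaining driver) gives $174, worse by 45.
Every other assignment is strictly worse.
Car 44's own top request is Request R2 ($62), but forcing Car 44→Request R2 and reassigning the rest optimally gives only $210 — worse by 9.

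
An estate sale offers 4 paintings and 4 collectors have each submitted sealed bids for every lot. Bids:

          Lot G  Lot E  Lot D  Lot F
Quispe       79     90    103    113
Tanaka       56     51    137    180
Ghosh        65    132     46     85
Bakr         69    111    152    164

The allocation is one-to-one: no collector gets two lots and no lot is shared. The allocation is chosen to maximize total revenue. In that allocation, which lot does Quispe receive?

Quispe receives Lot G.

Optimal: Quispe→Lot G ($79), Tanaka→Lot F ($180), Ghosh→Lot E ($132), Bakr→Lot D ($152) — total 79+180+132+152 = $543.
Row-greedy (each collector in turn takes its best remaining lot) gives $451, worse by 92.
Every other assignment is strictly worse.
Quispe's own top lot is Lot F ($113), but forcing Quispe→Lot F and reassigning the rest optimally gives only $453 — worse by 90.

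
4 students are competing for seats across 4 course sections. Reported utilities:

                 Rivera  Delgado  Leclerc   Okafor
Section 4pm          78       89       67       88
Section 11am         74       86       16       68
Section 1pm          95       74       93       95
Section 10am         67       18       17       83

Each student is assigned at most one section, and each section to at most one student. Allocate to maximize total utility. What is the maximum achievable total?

Optimal: Rivera→Section 4pm (78 points), Delgado→Section 11am (86 points), Leclerc→Section 1pm (93 points), Okafor→Section 10am (83 points) — total 78+86+93+83 = 340 points.
Row-greedy (each student in turn takes its best remaining section) gives 269 points, worse by 71.
Every other assignment is strictly worse.

Max total: 340 points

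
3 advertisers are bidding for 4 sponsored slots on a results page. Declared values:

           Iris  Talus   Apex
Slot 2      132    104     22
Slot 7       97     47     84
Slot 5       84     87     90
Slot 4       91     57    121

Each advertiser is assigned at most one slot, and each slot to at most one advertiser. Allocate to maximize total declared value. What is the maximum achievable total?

Optimal: Iris→Slot 2 ($132), Talus→Slot 5 ($87), Apex→Slot 4 ($121) — total 132+87+121 = $340.
Column-greedy (each slot in turn goes to its best remaining advertiser) gives $303, worse by 37.

Max total: $340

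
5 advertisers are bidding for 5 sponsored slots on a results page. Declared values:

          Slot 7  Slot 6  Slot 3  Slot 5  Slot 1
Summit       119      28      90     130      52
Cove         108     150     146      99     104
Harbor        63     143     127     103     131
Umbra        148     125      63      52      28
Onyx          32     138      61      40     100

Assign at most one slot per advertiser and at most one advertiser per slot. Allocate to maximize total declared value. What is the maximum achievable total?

Optimal: Summit→Slot 5 ($130), Cove→Slot 3 ($146), Harbor→Slot 1 ($131), Umbra→Slot 7 ($148), Onyx→Slot 6 ($138) — total 130+146+131+148+138 = $693.
Row-greedy (each advertiser in turn takes its best remaining slot) gives $620, worse by 73.
Next-best assignment: Summit→Slot 5, Cove→Slot 3, Harbor→Slot 6, Umbra→Slot 7, Onyx→Slot 1 = $667.

Maximum total: $693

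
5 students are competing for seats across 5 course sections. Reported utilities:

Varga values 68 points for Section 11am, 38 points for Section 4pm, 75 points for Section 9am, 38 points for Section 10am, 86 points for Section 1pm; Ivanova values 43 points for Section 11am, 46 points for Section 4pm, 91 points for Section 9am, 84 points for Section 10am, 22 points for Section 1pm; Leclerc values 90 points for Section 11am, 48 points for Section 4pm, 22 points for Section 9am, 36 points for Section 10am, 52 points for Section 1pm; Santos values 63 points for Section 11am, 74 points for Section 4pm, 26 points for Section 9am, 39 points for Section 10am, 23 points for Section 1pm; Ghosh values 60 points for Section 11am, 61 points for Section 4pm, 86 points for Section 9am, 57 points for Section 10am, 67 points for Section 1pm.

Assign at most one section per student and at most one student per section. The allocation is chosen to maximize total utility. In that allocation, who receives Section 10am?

Ivanova receives Section 10am.

This is a one-to-one assignment (maximum-weight bipartite matching).
Optimal: Varga→Section 1pm (86 points), Ivanova→Section 10am (84 points), Leclerc→Section 11am (90 points), Santos→Section 4pm (74 points), Ghosh→Section 9am (86 points) — total 86+84+90+74+86 = 420 points.
Column-greedy (each section in turn goes to its best remaining student) gives 398 points, worse by 22.
Next-best assignment: Varga→Section 1pm, Ivanova→Section 9am, Leclerc→Section 11am, Santos→Section 4pm, Ghosh→Section 10am = 398 points.
Swapping Santos↔Ghosh (Santos→Section 9am 26 points, Ghosh→Section 4pm 61 points) loses 73.
Ivanova's own top section is Section 9am (91 points), but forcing Ivanova→Section 9am and reassigning the rest optimally gives only 398 points — worse by 22.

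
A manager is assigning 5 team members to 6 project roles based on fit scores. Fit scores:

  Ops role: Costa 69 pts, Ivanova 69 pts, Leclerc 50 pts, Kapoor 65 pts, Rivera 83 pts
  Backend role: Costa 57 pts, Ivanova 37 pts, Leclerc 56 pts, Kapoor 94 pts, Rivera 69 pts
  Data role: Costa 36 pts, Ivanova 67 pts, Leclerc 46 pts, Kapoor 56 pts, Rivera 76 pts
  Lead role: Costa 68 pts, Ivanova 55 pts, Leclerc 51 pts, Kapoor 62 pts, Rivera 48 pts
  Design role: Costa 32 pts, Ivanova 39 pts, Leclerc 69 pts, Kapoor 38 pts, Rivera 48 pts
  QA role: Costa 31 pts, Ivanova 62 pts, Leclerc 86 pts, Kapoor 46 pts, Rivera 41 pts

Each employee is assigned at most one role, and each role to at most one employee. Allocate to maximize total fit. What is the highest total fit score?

This is the linear assignment problem.
Optimal: Costa→Lead role (68 pts), Ivanova→Data role (67 pts), Leclerc→QA role (86 pts), Kapoor→Backend role (94 pts), Rivera→Ops role (83 pts) — total 68+67+86+94+83 = 398 pts.
Row-greedy (each employee in turn takes its best remaining role) gives 364 pts, worse by 34.
Next-best assignment: Costa→Lead role, Ivanova→Ops role, Leclerc→QA role, Kapoor→Backend role, Rivera→Data role = 393 pts.

Max total: 398 pts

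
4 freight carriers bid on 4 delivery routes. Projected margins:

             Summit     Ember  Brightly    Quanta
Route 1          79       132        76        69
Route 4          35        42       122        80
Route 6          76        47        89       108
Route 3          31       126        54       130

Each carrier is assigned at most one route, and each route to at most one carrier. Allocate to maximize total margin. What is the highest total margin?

Optimal: Summit→Route 6 ($76k), Ember→Route 1 ($132k), Brightly→Route 4 ($122k), Quanta→Route 3 ($130k) — total 76+132+122+130 = $460k.
Column-greedy (each route in turn goes to its best remaining carrier) gives $393k, worse by 67.
Next-best assignment: Summit→Route 1, Ember→Route 3, Brightly→Route 4, Quanta→Route 6 = $435k.
Every other assignment is strictly worse.

Maximum total: $460k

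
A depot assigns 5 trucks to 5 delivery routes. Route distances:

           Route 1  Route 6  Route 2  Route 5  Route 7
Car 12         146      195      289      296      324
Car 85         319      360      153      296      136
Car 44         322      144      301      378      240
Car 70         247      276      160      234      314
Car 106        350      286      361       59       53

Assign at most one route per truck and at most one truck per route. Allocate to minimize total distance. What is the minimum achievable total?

Minimum total: 645 km

This is the linear assignment problem.
Optimal: Car 12→Route 1 (146 km), Car 85→Route 7 (136 km), Car 44→Route 6 (144 km), Car 70→Route 2 (160 km), Car 106→Route 5 (59 km) — total 146+136+144+160+59 = 645 km.
Column-greedy (each route in turn goes to its cheapest remaining truck) gives 816 km, worse by 171.
Swapping Car 44↔Car 106 (Car 44→Route 5 378 km, Car 106→Route 6 286 km) adds 461.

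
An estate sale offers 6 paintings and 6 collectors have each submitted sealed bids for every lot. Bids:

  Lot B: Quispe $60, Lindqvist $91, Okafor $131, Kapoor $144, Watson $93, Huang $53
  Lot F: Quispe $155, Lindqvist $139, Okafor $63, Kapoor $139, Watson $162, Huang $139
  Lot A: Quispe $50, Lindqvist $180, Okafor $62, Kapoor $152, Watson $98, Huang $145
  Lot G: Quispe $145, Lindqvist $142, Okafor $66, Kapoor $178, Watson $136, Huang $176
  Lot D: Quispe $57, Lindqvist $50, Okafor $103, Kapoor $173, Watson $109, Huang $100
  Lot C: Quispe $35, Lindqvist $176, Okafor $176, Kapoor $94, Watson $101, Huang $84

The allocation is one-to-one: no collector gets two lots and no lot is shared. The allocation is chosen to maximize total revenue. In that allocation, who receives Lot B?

Watson receives Lot B.

Treat this as an assignment problem: match each collector to one lot.
Optimal: Quispe→Lot F ($155), Lindqvist→Lot A ($180), Okafor→Lot C ($176), Kapoor→Lot D ($173), Watson→Lot B ($93), Huang→Lot G ($176) — total 155+180+176+173+93+176 = $953.
Row-greedy (each collector in turn takes its best remaining lot) gives $851, worse by 102.
Next-best assignment: Quispe→Lot F, Lindqvist→Lot A, Okafor→Lot C, Kapoor→Lot B, Watson→Lot D, Huang→Lot G = $940.
Checked against all permutations: $953 is optimal.
Watson's own top lot is Lot F ($162), but forcing Watson→Lot F and reassigning the rest optimally gives only $932 — worse by 21.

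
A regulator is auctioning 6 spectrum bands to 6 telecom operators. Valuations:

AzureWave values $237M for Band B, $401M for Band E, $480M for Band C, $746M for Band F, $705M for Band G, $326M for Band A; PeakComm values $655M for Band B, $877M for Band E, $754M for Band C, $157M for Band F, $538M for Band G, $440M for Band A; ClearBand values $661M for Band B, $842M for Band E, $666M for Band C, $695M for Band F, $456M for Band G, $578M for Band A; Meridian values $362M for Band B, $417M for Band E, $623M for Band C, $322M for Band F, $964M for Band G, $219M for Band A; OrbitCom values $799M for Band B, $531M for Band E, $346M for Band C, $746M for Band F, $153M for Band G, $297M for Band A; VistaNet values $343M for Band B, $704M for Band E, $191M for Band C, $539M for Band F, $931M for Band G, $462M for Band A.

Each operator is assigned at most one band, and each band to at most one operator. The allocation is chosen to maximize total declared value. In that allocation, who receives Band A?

Optimal: AzureWave→Band F ($746M), PeakComm→Band C ($754M), ClearBand→Band E ($842M), Meridian→Band G ($964M), OrbitCom→Band B ($799M), VistaNet→Band A ($462M) — total 746+754+842+964+799+462 = $4567M.
Max-entry greedy (repeatedly take the single best remaining cell) gives $4514M, worse by 53.
Swapping PeakComm↔AzureWave (PeakComm→Band F $157M, AzureWave→Band C $480M) loses 863.
VistaNet's own top band is Band G ($931M), but forcing VistaNet→Band G and reassigning the rest optimally gives only $4554M — worse by 13.

VistaNet receives Band A.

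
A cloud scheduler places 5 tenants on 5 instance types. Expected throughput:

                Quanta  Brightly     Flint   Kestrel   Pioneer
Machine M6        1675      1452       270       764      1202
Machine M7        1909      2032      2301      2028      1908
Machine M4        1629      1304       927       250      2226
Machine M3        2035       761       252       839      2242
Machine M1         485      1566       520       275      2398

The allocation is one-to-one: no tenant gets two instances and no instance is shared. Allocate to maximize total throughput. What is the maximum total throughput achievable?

Maximum total: 8892 ops/s

Optimal: Quanta→Machine M3 (2035 ops/s), Brightly→Machine M1 (1566 ops/s), Flint→Machine M7 (2301 ops/s), Kestrel→Machine M6 (764 ops/s), Pioneer→Machine M4 (2226 ops/s) — total 2035+1566+2301+764+2226 = 8892 ops/s.
Column-greedy (each instance in turn goes to its best remaining tenant) gives 8607 ops/s, worse by 285.
Next-best assignment: Quanta→Machine M3, Brightly→Machine M6, Flint→Machine M4, Kestrel→Machine M7, Pioneer→Machine M1 = 8840 ops/s.
Every other assignment is strictly worse.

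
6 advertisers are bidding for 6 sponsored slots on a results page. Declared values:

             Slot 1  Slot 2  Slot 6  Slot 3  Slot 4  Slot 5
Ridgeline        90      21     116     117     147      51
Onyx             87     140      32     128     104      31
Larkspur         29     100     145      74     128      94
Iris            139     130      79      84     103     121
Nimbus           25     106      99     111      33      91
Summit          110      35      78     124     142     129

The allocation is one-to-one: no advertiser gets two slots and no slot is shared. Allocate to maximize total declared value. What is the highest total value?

Maximum total: $811

Optimal: Ridgeline→Slot 4 ($147), Onyx→Slot 2 ($140), Larkspur→Slot 6 ($145), Iris→Slot 1 ($139), Nimbus→Slot 3 ($111), Summit→Slot 5 ($129) — total 147+140+145+139+111+129 = $811.
Column-greedy (each slot in turn goes to its best remaining advertiser) gives $786, worse by 25.
Next-best assignment: Ridgeline→Slot 4, Onyx→Slot 3, Larkspur→Slot 6, Iris→Slot 1, Nimbus→Slot 2, Summit→Slot 5 = $794.
Swapping Nimbus↔Iris (Nimbus→Slot 1 $25, Iris→Slot 3 $84) loses 141.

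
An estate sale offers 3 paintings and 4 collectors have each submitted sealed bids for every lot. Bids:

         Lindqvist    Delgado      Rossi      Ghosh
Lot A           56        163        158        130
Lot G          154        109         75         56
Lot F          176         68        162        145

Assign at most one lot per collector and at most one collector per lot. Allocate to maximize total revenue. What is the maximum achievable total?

Treat this as an assignment problem: match each collector to one lot.
Optimal: Delgado→Lot A ($163), Lindqvist→Lot G ($154), Rossi→Lot F ($162) — total 163+154+162 = $479.
Row-greedy (each collector in turn takes its best remaining lot) gives $414, worse by 65.
Checked against all permutations: $479 is optimal.

Max total: $479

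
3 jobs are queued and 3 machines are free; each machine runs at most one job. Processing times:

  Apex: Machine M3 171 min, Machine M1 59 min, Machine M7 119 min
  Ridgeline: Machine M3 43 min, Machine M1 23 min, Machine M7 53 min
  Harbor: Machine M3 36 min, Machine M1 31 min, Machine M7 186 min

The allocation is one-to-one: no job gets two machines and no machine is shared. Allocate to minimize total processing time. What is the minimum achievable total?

Optimal: Apex→Machine M1 (59 min), Ridgeline→Machine M7 (53 min), Harbor→Machine M3 (36 min) — total 59+53+36 = 148 min.
Row-greedy (each job in turn takes its cheapest remaining machine) gives 288 min, worse by 140.
Next-best assignment: Apex→Machine M7, Ridgeline→Machine M1, Harbor→Machine M3 = 178 min.
Every other assignment is strictly worse.

Min total: 148 min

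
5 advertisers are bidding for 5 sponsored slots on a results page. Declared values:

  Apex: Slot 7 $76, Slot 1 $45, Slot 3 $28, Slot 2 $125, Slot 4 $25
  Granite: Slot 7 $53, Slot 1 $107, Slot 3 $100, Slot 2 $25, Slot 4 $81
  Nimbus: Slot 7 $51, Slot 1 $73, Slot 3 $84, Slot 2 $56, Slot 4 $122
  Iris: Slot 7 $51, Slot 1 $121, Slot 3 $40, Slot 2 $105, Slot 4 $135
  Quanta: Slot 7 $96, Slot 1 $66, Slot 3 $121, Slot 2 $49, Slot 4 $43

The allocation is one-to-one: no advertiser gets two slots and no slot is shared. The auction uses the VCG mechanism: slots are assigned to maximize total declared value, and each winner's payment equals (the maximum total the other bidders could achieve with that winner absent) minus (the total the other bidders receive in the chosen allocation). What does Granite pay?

Granite pays $25.

Efficient allocation: Apex→Slot 2 ($125), Granite→Slot 3 ($100), Nimbus→Slot 4 ($122), Iris→Slot 1 ($121), Quanta→Slot 7 ($96); total welfare W = $564.
Granite receives Slot 3 at value $100, so the others get W − 100 = $464.
Without Granite: best allocation of the remaining 4 bidders over all 5 slots is Apex→Slot 2 ($125), Nimbus→Slot 4 ($122), Iris→Slot 1 ($121), Quanta→Slot 3 ($121), total $489.
VCG payment = (others' best without Granite) − (others' welfare with Granite) = 489 − 464 = $25.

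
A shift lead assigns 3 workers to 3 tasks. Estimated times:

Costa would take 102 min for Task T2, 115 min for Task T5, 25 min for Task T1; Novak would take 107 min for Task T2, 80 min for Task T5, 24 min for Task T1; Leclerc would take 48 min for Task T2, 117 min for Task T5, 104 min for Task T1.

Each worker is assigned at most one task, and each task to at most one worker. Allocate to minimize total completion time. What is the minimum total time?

Min total: 153 min

Optimal: Costa→Task T1 (25 min), Novak→Task T5 (80 min), Leclerc→Task T2 (48 min) — total 25+80+48 = 153 min.
Min-entry greedy (repeatedly take the single cheapest remaining cell) gives 187 min, worse by 34.
Next-best assignment: Costa→Task T5, Novak→Task T1, Leclerc→Task T2 = 187 min.
Swapping Costa↔Novak (Costa→Task T5 115 min, Novak→Task T1 24 min) adds 34.
Checked against all permutations: 153 min is optimal.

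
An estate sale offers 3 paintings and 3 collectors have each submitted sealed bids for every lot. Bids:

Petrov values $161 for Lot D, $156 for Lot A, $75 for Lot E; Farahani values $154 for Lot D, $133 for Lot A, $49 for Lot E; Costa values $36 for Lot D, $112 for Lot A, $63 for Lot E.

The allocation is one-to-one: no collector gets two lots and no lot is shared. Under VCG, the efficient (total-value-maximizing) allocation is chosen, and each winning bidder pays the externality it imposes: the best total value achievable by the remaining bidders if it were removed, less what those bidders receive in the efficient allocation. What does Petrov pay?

Petrov pays $49.

Efficient allocation: Petrov→Lot A ($156), Farahani→Lot D ($154), Costa→Lot E ($63); total welfare W = $373.
Petrov receives Lot A at value $156, so the others get W − 156 = $217.
Without Petrov: best allocation of the remaining 2 bidders over all 3 lots is Farahani→Lot D ($154), Costa→Lot A ($112), total $266.
VCG payment = (others' best without Petrov) − (others' welfare with Petrov) = 266 − 217 = $49.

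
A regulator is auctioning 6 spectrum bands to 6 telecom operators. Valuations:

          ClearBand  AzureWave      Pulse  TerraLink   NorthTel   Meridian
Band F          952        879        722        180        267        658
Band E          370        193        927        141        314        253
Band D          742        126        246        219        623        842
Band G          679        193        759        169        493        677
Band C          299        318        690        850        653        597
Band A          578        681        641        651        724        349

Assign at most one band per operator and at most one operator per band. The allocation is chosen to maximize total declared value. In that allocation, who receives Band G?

ClearBand receives Band G.

Optimal: ClearBand→Band G ($679M), AzureWave→Band F ($879M), Pulse→Band E ($927M), TerraLink→Band C ($850M), NorthTel→Band A ($724M), Meridian→Band D ($842M) — total 679+879+927+850+724+842 = $4901M.
Max-entry greedy (repeatedly take the single best remaining cell) gives $4488M, worse by 413.
Next-best assignment: ClearBand→Band D, AzureWave→Band F, Pulse→Band E, TerraLink→Band C, NorthTel→Band A, Meridian→Band G = $4799M.
Swapping AzureWave↔Pulse (AzureWave→Band E $193M, Pulse→Band F $722M) loses 891.
Checked against all permutations: $4901M is optimal.
ClearBand's own top band is Band F ($952M), but forcing ClearBand→Band F and reassigning the rest optimally gives only $4745M — worse by 156.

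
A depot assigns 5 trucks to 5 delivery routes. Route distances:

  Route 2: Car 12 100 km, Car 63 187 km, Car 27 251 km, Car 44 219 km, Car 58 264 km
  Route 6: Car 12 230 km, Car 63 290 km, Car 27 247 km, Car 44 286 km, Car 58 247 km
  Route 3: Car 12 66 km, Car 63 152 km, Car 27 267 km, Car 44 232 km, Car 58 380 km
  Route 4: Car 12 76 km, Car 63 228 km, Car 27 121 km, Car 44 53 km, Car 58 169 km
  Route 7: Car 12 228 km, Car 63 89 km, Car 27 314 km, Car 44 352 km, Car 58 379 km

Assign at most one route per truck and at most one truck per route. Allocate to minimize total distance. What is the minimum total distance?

Optimal: Car 12→Route 3 (66 km), Car 63→Route 7 (89 km), Car 27→Route 2 (251 km), Car 44→Route 4 (53 km), Car 58→Route 6 (247 km) — total 66+89+251+53+247 = 706 km.
Row-greedy (each truck in turn takes its cheapest remaining route) gives 742 km, worse by 36.
Next-best assignment: Car 12→Route 3, Car 63→Route 7, Car 27→Route 6, Car 44→Route 4, Car 58→Route 2 = 719 km.

Min total: 706 km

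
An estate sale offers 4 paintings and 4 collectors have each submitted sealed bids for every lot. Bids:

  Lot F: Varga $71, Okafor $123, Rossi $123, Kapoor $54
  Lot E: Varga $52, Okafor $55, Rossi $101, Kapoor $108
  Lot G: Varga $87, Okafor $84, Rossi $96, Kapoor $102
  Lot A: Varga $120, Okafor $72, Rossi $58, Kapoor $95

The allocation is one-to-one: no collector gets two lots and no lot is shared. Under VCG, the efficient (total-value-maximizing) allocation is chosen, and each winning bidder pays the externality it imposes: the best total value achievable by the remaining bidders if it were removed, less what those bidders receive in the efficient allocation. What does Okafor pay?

Efficient allocation: Varga→Lot A ($120), Okafor→Lot F ($123), Rossi→Lot G ($96), Kapoor→Lot E ($108); total welfare W = $447.
Okafor receives Lot F at value $123, so the others get W − 123 = $324.
Without Okafor: best allocation of the remaining 3 bidders over all 4 lots is Varga→Lot A ($120), Rossi→Lot F ($123), Kapoor→Lot E ($108), total $351.
VCG payment = (others' best without Okafor) − (others' welfare with Okafor) = 351 − 324 = $27.

Okafor pays $27.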